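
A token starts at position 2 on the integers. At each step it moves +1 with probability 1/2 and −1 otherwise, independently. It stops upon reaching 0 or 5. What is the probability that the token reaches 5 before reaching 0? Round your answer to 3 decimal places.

With a fair step, P(i) = ½P(i−1) + ½P(i+1) with P(0)=0, P(5)=1 has the linear solution P(i) = i/5.
P(2) = 2/5 ≈ 0.400.

0.400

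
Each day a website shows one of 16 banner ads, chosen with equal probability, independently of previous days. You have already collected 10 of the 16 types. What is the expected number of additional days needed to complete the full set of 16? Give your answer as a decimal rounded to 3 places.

Starting from 10 distinct types, each trial gives a new one with probability (16−i)/16 when i types are held, so the wait for the next new type is 16/(16−i).
E = 16/6 + 16/5 + 16/4 + 16/3 + 16/2 + 16/1 = 196/5 ≈ 39.200.

39.200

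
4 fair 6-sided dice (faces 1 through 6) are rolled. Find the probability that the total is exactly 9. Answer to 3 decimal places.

There are 6^4 = 1296 equally likely outcomes.
The number of ordered 4-tuples from {1,…,6} summing to 9 is 56.
P(sum = 9) = 56/1296 = 7/162 ≈ 0.043.

0.043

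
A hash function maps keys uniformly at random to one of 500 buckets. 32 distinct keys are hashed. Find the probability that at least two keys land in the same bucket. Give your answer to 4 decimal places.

0.6371

It's easier to compute the probability that all 32 are distinct.
P(all distinct) = 500/500 · 499/500 · ··· · 469/500 ≈ 0.3629.
So the probability of at least one match is 1 − 0.3629 = 0.6371.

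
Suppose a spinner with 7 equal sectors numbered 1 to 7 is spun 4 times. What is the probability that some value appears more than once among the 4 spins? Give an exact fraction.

223/343

P(all 4 different) = 7/7 · 6/7 · ··· · 4/7 = 120/343.
P(at least two equal) = 1 − 120/343 = 223/343.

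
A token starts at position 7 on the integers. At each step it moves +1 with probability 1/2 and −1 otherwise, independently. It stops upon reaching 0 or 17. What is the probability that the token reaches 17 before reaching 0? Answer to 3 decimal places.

0.412

With a fair step, P(i) = ½P(i−1) + ½P(i+1) with P(0)=0, P(17)=1 has the linear solution P(i) = i/17.
P(7) = 7/17 ≈ 0.412.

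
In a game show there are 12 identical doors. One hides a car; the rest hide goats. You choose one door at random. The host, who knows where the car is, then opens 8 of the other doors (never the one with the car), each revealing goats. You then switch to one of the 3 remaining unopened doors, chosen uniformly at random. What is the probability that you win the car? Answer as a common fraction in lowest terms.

11/36

Your original door holds the car with probability 1/12, so the other 11 collectively hold it with probability 11/12.
The host can always find 8 empty doors to open, so the reveals don't change that 11/12; it is now spread over the 3 remaining unopened doors.
P(win by switching) = (11/12) · (1/3) = 11/36.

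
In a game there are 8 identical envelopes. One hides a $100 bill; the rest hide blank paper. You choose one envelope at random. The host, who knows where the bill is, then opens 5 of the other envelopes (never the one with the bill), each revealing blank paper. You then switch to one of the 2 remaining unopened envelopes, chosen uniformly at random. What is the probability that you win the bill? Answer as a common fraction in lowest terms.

Your original envelope holds the bill with probability 1/8, so the other 7 collectively hold it with probability 7/8.
The host can always find 5 empty envelopes to open, so the reveals don't change that 7/8; it is now spread over the 2 remaining unopened envelopes.
P(win by switching) = (7/8) · (1/2) = 7/16.

7/16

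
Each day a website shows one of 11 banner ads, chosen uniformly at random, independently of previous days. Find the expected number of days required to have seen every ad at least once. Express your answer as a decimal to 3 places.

After i distinct types are collected, each trial gives a new one with probability (11−i)/11, so the expected wait for the next new type is 11/(11−i).
E = 11/11 + 11/10 + 11/9 + 11/8 + 11/7 + 11/6 + 11/5 + 11/4 + 11/3 + 11/2 + 11/1 = 83711/2520 ≈ 33.219.

33.219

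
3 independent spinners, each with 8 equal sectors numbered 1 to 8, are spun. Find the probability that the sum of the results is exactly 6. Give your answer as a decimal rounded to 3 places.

There are 8^3 = 512 equally likely outcomes.
The number of ordered 3-tuples from {1,…,8} summing to 6 is 10.
P(sum = 6) = 10/512 = 5/256 ≈ 0.020.

0.020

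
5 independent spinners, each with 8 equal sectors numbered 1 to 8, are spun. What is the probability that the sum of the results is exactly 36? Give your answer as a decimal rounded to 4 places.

0.0021

There are 8^5 = 32768 equally likely outcomes.
The number of ordered 5-tuples from {1,…,8} summing to 36 is 70.
P(sum = 36) = 70/32768 = 35/16384 ≈ 0.0021.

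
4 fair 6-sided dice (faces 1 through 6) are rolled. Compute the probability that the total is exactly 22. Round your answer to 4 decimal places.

There are 6^4 = 1296 equally likely outcomes.
The number of ordered 4-tuples from {1,…,6} summing to 22 is 10.
P(sum = 22) = 10/1296 = 5/648 ≈ 0.0077.

0.0077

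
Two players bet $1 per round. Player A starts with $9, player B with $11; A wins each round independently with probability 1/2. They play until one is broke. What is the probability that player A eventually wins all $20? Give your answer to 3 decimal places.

0.450

With a fair step, P(i) = ½P(i−1) + ½P(i+1) with P(0)=0, P(20)=1 has the linear solution P(i) = i/20.
P(9) = 9/20 ≈ 0.450.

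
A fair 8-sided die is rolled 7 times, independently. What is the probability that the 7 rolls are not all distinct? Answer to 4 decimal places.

0.9808

P(all 7 different) = 8/8 · 7/8 · ··· · 2/8 ≈ 0.0192.
P(at least two equal) = 1 − 0.0192 = 0.9808.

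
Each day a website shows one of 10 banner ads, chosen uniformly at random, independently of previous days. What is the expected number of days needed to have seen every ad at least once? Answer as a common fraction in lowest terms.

After i distinct types are collected, each trial gives a new one with probability (10−i)/10, so the expected wait for the next new type is 10/(10−i).
E = 10/10 + 10/9 + 10/8 + 10/7 + 10/6 + 10/5 + 10/4 + 10/3 + 10/2 + 10/1 = 7381/252.

7381/252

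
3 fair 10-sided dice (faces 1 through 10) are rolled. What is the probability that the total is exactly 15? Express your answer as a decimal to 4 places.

There are 10^3 = 1000 equally likely outcomes.
The number of ordered 3-tuples from {1,…,10} summing to 15 is 73.
P(sum = 15) = 73/1000 ≈ 0.0730.

0.0730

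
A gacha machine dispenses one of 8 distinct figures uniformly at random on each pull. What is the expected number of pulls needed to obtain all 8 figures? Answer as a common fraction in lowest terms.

After i distinct types are collected, each trial gives a new one with probability (8−i)/8, so the expected wait for the next new type is 8/(8−i).
E = 8/8 + 8/7 + 8/6 + 8/5 + 8/4 + 8/3 + 8/2 + 8/1 = 761/35.

761/35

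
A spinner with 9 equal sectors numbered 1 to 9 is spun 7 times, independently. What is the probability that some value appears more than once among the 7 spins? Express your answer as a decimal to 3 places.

P(all 7 different) = 9/9 · 8/9 · ··· · 3/9 ≈ 0.038.
P(at least two equal) = 1 − 0.038 = 0.962.

0.962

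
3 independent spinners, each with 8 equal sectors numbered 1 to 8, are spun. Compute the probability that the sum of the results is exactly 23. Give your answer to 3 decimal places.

0.006

There are 8^3 = 512 equally likely outcomes.
The number of ordered 3-tuples from {1,…,8} summing to 23 is 3.
P(sum = 23) = 3/512 ≈ 0.006.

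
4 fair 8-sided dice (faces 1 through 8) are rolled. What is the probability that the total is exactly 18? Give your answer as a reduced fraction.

43/512

There are 8^4 = 4096 equally likely outcomes.
The number of ordered 4-tuples from {1,…,8} summing to 18 is 344.
P(sum = 18) = 344/4096 = 43/512.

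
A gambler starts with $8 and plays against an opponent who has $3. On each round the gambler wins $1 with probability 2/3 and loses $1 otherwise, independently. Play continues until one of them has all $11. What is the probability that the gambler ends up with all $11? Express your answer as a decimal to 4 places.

0.9966

Let r = q/p = (1/3)/(2/3) = 1/2. The recurrence P(i) = p·P(i+1) + q·P(i−1) with P(0)=0, P(11)=1 gives P(i) = (1 − r^i)/(1 − r^11).
P(8) = (1 − (1/2)^8) / (1 − (1/2)^11) = 2040/2047 ≈ 0.9966.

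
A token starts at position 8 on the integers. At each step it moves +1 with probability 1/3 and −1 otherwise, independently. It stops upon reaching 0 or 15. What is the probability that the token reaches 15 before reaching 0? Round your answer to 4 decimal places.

Let r = q/p = (2/3)/(1/3) = 2. The recurrence P(i) = p·P(i+1) + q·P(i−1) with P(0)=0, P(15)=1 gives P(i) = (1 − r^i)/(1 − r^15).
P(8) = (1 − (2)^8) / (1 − (2)^15) = 255/32767 ≈ 0.0078.

0.0078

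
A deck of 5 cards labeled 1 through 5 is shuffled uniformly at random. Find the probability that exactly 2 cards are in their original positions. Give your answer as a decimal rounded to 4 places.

0.1667

Choose which 2 of the 5 are fixed: C(5,2) = 10 ways.
The remaining 3 must have no fixed point: D(3) = 2.
P = 10·2/120 = 1/6 ≈ 0.1667.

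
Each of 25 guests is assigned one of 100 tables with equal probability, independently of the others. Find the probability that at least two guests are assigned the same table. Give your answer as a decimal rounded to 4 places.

It's easier to compute the probability that all 25 are distinct.
P(all distinct) = 100/100 · 99/100 · ··· · 76/100 ≈ 0.0376.
So the probability of at least one match is 1 − 0.0376 = 0.9624.

0.9624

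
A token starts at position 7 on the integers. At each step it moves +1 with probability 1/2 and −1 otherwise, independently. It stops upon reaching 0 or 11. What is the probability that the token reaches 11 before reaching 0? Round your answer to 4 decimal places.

0.6364

With a fair step, P(i) = ½P(i−1) + ½P(i+1) with P(0)=0, P(11)=1 has the linear solution P(i) = i/11.
P(7) = 7/11 ≈ 0.6364.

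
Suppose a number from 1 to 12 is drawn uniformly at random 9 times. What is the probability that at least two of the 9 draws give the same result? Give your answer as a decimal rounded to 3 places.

0.985

P(all 9 different) = 12/12 · 11/12 · ··· · 4/12 ≈ 0.015.
P(at least two equal) = 1 − 0.015 = 0.985.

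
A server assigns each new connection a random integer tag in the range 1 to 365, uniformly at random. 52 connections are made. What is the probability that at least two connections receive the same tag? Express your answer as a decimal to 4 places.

0.9780

It's easier to compute the probability that all 52 are distinct.
P(all distinct) = 365/365 · 364/365 · ··· · 314/365 ≈ 0.0220.
So the probability of at least one match is 1 − 0.0220 = 0.9780.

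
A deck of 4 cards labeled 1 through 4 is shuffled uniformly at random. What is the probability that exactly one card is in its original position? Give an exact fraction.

1/3

Choose which one is fixed: C(4,1) = 4 ways.
The remaining 3 must have no fixed point: D(3) = 2.
P = 4·2/24 = 1/3.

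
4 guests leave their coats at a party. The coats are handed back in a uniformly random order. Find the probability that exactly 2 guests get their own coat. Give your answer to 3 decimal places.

0.250

Choose which 2 of the 4 are fixed: C(4,2) = 6 ways.
The remaining 2 must have no fixed point: D(2) = 1.
P = 6·1/24 = 1/4 ≈ 0.250.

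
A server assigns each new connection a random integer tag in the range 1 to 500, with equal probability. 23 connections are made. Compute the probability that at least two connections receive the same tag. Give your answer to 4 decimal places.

0.4018

It's easier to compute the probability that all 23 are distinct.
P(all distinct) = 500/500 · 499/500 · ··· · 478/500 ≈ 0.5982.
So the probability of at least one match is 1 − 0.5982 = 0.4018.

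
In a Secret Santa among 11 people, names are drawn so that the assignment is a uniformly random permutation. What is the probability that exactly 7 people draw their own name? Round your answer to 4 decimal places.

0.0001

Choose which 7 of the 11 are fixed: C(11,7) = 330 ways.
The remaining 4 must have no fixed point: D(4) = 9.
P = 330·9/39916800 = 1/13440 ≈ 0.0001.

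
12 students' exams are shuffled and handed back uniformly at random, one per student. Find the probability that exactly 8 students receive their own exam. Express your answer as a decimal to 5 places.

Choose which 8 of the 12 are fixed: C(12,8) = 495 ways.
The remaining 4 must have no fixed point: D(4) = 9.
P = 495·9/479001600 = 1/107520 ≈ 0.00001.

0.00001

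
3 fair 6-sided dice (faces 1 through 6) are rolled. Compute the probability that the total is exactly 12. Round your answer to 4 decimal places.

There are 6^3 = 216 equally likely outcomes.
The number of ordered 3-tuples from {1,…,6} summing to 12 is 25.
P(sum = 12) = 25/216 ≈ 0.1157.

0.1157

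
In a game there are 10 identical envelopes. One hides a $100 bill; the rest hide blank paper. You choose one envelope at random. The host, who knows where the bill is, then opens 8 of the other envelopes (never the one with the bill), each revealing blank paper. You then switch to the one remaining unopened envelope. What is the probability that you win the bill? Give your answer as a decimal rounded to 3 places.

0.900

Your original envelope holds the bill with probability 1/10, so the other 9 collectively hold it with probability 9/10.
The host can always find 8 empty envelopes to open, so the reveals don't change that 9/10; it is now spread over the 1 remaining unopened envelope.
P(win by switching) = (9/10) · (1/1) = 9/10 ≈ 0.900.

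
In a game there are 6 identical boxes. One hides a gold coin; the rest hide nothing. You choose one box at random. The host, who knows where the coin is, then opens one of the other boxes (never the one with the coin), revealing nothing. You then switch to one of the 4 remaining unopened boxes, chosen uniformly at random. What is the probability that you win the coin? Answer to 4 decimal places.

0.2083

Your original box holds the coin with probability 1/6, so the other 5 collectively hold it with probability 5/6.
The host can always find an empty box to open, so this doesn't change that 5/6; it is now spread over the 4 remaining unopened boxes.
P(win by switching) = (5/6) · (1/4) = 5/24 ≈ 0.2083.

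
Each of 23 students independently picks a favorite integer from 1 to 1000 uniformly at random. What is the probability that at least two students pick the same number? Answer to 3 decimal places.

0.225

It's easier to compute the probability that all 23 are distinct.
P(all distinct) = 1000/1000 · 999/1000 · ··· · 978/1000 ≈ 0.775.
So the probability of at least one match is 1 − 0.775 = 0.225.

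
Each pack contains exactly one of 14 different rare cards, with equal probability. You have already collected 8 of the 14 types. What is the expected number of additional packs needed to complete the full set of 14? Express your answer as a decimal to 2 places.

34.30

Starting from 8 distinct types, each trial gives a new one with probability (14−i)/14 when i types are held, so the wait for the next new type is 14/(14−i).
E = 14/6 + 14/5 + 14/4 + 14/3 + 14/2 + 14/1 = 343/10 ≈ 34.30.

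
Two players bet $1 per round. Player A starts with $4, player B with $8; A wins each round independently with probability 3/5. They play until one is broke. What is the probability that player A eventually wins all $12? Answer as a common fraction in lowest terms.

Let r = q/p = (2/5)/(3/5) = 2/3. The recurrence P(i) = p·P(i+1) + q·P(i−1) with P(0)=0, P(12)=1 gives P(i) = (1 − r^i)/(1 − r^12).
P(4) = (1 − (2/3)^4) / (1 − (2/3)^12) = 6561/8113.

6561/8113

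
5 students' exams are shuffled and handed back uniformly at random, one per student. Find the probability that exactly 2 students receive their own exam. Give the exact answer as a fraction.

1/6

Choose which 2 of the 5 are fixed: C(5,2) = 10 ways.
The remaining 3 must have no fixed point: D(3) = 2.
P = 10·2/120 = 1/6.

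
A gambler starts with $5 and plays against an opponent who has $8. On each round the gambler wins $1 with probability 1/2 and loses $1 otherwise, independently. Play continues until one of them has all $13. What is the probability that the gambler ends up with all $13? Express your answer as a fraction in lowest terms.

5/13

With a fair step, P(i) = ½P(i−1) + ½P(i+1) with P(0)=0, P(13)=1 has the linear solution P(i) = i/13.
P(5) = 5/13.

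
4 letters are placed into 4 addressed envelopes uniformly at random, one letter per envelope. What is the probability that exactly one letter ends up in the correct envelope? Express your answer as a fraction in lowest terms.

Choose which one is fixed: C(4,1) = 4 ways.
The remaining 3 must have no fixed point: D(3) = 2.
P = 4·2/24 = 1/3.

1/3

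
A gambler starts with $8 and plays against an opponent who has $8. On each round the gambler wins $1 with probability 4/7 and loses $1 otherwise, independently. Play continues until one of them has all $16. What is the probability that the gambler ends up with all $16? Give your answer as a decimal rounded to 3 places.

0.909

Let r = q/p = (3/7)/(4/7) = 3/4. The recurrence P(i) = p·P(i+1) + q·P(i−1) with P(0)=0, P(16)=1 gives P(i) = (1 − r^i)/(1 − r^16).
P(8) = (1 − (3/4)^8) / (1 − (3/4)^16) = 65536/72097 ≈ 0.909.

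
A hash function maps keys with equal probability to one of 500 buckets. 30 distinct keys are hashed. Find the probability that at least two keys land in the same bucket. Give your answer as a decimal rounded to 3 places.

0.588

It's easier to compute the probability that all 30 are distinct.
P(all distinct) = 500/500 · 499/500 · ··· · 471/500 ≈ 0.412.
So the probability of at least one match is 1 − 0.412 = 0.588.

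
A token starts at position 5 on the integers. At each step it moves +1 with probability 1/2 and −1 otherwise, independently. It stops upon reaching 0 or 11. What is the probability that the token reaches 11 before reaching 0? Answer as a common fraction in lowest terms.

5/11

With a fair step, P(i) = ½P(i−1) + ½P(i+1) with P(0)=0, P(11)=1 has the linear solution P(i) = i/11.
P(5) = 5/11.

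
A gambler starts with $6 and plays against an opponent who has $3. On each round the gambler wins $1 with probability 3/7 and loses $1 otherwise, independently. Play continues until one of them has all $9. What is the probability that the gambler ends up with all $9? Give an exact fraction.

2457/6553

Let r = q/p = (4/7)/(3/7) = 4/3. The recurrence P(i) = p·P(i+1) + q·P(i−1) with P(0)=0, P(9)=1 gives P(i) = (1 − r^i)/(1 − r^9).
P(6) = (1 − (4/3)^6) / (1 − (4/3)^9) = 2457/6553.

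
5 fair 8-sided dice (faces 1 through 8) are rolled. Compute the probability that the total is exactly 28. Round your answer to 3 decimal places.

There are 8^5 = 32768 equally likely outcomes.
The number of ordered 5-tuples from {1,…,8} summing to 28 is 1470.
P(sum = 28) = 1470/32768 = 735/16384 ≈ 0.045.

0.045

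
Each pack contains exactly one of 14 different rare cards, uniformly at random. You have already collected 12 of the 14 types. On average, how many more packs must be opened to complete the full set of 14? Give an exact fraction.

Starting from 12 distinct types, each trial gives a new one with probability (14−i)/14 when i types are held, so the wait for the next new type is 14/(14−i).
E = 14/2 + 14/1 = 21.

21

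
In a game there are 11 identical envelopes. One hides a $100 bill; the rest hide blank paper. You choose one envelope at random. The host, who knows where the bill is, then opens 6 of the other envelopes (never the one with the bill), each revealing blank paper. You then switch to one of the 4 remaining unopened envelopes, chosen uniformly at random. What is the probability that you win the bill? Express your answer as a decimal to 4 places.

Your original envelope holds the bill with probability 1/11, so the other 10 collectively hold it with probability 10/11.
The host can always find 6 empty envelopes to open, so the reveals don't change that 10/11; it is now spread over the 4 remaining unopened envelopes.
P(win by switching) = (10/11) · (1/4) = 5/22 ≈ 0.2273.

0.2273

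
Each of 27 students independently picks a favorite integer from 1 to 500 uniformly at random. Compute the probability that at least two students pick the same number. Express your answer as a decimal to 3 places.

It's easier to compute the probability that all 27 are distinct.
P(all distinct) = 500/500 · 499/500 · ··· · 474/500 ≈ 0.489.
So the probability of at least one match is 1 − 0.489 = 0.511.

0.511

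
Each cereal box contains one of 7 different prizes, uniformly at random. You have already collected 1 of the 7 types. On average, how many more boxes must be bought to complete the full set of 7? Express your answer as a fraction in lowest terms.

343/20

Starting from 1 distinct type, each trial gives a new one with probability (7−i)/7 when i types are held, so the wait for the next new type is 7/(7−i).
E = 7/6 + 7/5 + 7/4 + 7/3 + 7/2 + 7/1 = 343/20.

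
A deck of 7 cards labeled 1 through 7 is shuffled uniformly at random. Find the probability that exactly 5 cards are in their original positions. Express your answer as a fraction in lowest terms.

1/240

Choose which 5 of the 7 are fixed: C(7,5) = 21 ways.
The remaining 2 must have no fixed point: D(2) = 1.
P = 21·1/5040 = 1/240.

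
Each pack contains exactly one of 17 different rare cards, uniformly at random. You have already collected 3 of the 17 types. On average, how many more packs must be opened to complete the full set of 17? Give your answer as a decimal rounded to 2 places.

Starting from 3 distinct types, each trial gives a new one with probability (17−i)/17 when i types are held, so the wait for the next new type is 17/(17−i).
E = 17/14 + 17/13 + 17/12 + 17/11 + 17/10 + 17/9 + 17/8 + 17/7 + 17/6 + 17/5 + 17/4 + 17/3 + 17/2 + 17/1 = 19919461/360360 ≈ 55.28.

55.28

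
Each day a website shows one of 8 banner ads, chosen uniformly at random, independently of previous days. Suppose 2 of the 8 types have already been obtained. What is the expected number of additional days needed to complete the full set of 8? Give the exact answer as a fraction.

Starting from 2 distinct types, each trial gives a new one with probability (8−i)/8 when i types are held, so the wait for the next new type is 8/(8−i).
E = 8/6 + 8/5 + 8/4 + 8/3 + 8/2 + 8/1 = 98/5.

98/5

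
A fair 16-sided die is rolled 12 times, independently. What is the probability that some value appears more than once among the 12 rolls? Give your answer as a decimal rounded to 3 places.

P(all 12 different) = 16/16 · 15/16 · ··· · 5/16 ≈ 0.003.
P(at least two equal) = 1 − 0.003 = 0.997.

0.997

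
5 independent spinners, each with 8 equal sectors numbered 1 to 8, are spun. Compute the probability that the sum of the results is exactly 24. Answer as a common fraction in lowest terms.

595/8192

There are 8^5 = 32768 equally likely outcomes.
The number of ordered 5-tuples from {1,…,8} summing to 24 is 2380.
P(sum = 24) = 2380/32768 = 595/8192.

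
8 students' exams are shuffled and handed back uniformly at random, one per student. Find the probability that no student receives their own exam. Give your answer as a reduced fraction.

2119/5760

This is the derangement probability: permutations of 8 with no fixed point.
D(8) = 8! · (1 − 1/1! + 1/2! − ··· + (−1)^8/8!) = 14833.
P = 14833/40320 = 2119/5760.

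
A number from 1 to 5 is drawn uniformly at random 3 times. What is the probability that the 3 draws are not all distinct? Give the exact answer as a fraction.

13/25

P(all 3 different) = 5/5 · 4/5 · ··· · 3/5 = 12/25.
P(at least two equal) = 1 − 12/25 = 13/25.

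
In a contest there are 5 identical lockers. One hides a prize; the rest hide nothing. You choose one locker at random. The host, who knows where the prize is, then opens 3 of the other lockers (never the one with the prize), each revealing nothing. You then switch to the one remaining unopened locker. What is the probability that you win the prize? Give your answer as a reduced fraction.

Your original locker holds the prize with probability 1/5, so the other 4 collectively hold it with probability 4/5.
The host can always find 3 empty lockers to open, so the reveals don't change that 4/5; it is now spread over the 1 remaining unopened locker.
P(win by switching) = (4/5) · (1/1) = 4/5.

4/5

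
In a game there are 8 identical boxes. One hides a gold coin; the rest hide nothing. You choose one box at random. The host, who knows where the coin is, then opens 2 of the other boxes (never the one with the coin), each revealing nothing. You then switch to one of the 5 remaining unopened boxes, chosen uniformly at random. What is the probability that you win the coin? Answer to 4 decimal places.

0.1750

Your original box holds the coin with probability 1/8, so the other 7 collectively hold it with probability 7/8.
The host can always find 2 empty boxes to open, so the reveals don't change that 7/8; it is now spread over the 5 remaining unopened boxes.
P(win by switching) = (7/8) · (1/5) = 7/40 ≈ 0.1750.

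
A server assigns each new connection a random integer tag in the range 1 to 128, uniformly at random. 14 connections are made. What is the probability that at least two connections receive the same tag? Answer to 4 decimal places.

It's easier to compute the probability that all 14 are distinct.
P(all distinct) = 128/128 · 127/128 · ··· · 115/128 ≈ 0.4784.
So the probability of at least one match is 1 − 0.4784 = 0.5216.

0.5216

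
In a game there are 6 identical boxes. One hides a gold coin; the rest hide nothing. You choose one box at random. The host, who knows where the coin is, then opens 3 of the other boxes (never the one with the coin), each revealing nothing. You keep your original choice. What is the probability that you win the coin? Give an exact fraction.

1/6

The host can always open 3 empty boxes regardless of your choice, so the reveals give no information about your original box.
P(win by staying) = 1/6.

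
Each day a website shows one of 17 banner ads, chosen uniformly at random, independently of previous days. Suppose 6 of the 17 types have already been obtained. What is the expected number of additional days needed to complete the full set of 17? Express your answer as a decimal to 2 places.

51.34

Starting from 6 distinct types, each trial gives a new one with probability (17−i)/17 when i types are held, so the wait for the next new type is 17/(17−i).
E = 17/11 + 17/10 + 17/9 + 17/8 + 17/7 + 17/6 + 17/5 + 17/4 + 17/3 + 17/2 + 17/1 = 1423087/27720 ≈ 51.34.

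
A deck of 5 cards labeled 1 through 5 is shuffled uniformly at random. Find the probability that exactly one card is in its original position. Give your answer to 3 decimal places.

0.375

Choose which one is fixed: C(5,1) = 5 ways.
The remaining 4 must have no fixed point: D(4) = 9.
P = 5·9/120 = 3/8 ≈ 0.375.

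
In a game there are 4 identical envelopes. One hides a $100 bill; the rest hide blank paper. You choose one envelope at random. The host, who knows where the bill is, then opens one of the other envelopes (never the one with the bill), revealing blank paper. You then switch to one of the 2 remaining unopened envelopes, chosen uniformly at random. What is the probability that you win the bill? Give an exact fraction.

Your original envelope holds the bill with probability 1/4, so the other 3 collectively hold it with probability 3/4.
The host can always find an empty envelope to open, so this doesn't change that 3/4; it is now spread over the 2 remaining unopened envelopes.
P(win by switching) = (3/4) · (1/2) = 3/8.

3/8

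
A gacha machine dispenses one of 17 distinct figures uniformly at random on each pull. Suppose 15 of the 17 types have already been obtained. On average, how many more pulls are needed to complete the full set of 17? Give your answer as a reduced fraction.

Starting from 15 distinct types, each trial gives a new one with probability (17−i)/17 when i types are held, so the wait for the next new type is 17/(17−i).
E = 17/2 + 17/1 = 51/2.

51/2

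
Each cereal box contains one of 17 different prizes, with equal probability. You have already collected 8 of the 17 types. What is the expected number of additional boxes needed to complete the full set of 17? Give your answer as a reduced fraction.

Starting from 8 distinct types, each trial gives a new one with probability (17−i)/17 when i types are held, so the wait for the next new type is 17/(17−i).
E = 17/9 + 17/8 + 17/7 + 17/6 + 17/5 + 17/4 + 17/3 + 17/2 + 17/1 = 121193/2520.

121193/2520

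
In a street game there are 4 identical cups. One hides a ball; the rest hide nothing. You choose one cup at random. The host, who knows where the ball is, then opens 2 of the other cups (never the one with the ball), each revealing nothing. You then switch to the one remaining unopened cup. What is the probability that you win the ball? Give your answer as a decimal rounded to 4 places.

Your original cup holds the ball with probability 1/4, so the other 3 collectively hold it with probability 3/4.
The host can always find 2 empty cups to open, so the reveals don't change that 3/4; it is now spread over the 1 remaining unopened cup.
P(win by switching) = (3/4) · (1/1) = 3/4 ≈ 0.7500.

0.7500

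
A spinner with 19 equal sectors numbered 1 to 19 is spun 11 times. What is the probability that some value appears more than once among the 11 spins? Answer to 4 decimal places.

P(all 11 different) = 19/19 · 18/19 · ··· · 9/19 ≈ 0.0259.
P(at least two equal) = 1 − 0.0259 = 0.9741.

0.9741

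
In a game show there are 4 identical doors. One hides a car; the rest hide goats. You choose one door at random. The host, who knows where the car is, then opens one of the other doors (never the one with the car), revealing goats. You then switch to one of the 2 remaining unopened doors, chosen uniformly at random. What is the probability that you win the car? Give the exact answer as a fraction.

Your original door holds the car with probability 1/4, so the other 3 collectively hold it with probability 3/4.
The host can always find an empty door to open, so this doesn't change that 3/4; it is now spread over the 2 remaining unopened doors.
P(win by switching) = (3/4) · (1/2) = 3/8.

3/8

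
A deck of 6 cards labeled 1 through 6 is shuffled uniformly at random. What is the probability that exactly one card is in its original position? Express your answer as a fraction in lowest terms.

Choose which one is fixed: C(6,1) = 6 ways.
The remaining 5 must have no fixed point: D(5) = 44.
P = 6·44/720 = 11/30.

11/30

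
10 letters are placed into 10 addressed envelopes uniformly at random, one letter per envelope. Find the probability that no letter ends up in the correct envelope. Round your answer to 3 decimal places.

This is the derangement probability: permutations of 10 with no fixed point.
D(10) = 10! · (1 − 1/1! + 1/2! − ··· + (−1)^10/10!) = 1334961.
P = 1334961/3628800 = 16481/44800 ≈ 0.368.

0.368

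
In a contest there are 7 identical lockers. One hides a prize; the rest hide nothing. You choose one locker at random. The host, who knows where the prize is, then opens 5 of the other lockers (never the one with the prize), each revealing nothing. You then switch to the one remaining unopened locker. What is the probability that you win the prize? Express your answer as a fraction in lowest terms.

Your original locker holds the prize with probability 1/7, so the other 6 collectively hold it with probability 6/7.
The host can always find 5 empty lockers to open, so the reveals don't change that 6/7; it is now spread over the 1 remaining unopened locker.
P(win by switching) = (6/7) · (1/1) = 6/7.

6/7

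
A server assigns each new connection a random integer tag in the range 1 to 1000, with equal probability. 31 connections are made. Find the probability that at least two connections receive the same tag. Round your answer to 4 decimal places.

0.3749

It's easier to compute the probability that all 31 are distinct.
P(all distinct) = 1000/1000 · 999/1000 · ··· · 970/1000 ≈ 0.6251.
So the probability of at least one match is 1 − 0.6251 = 0.3749.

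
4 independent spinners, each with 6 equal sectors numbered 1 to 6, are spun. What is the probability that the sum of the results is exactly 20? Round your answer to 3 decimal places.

There are 6^4 = 1296 equally likely outcomes.
The number of ordered 4-tuples from {1,…,6} summing to 20 is 35.
P(sum = 20) = 35/1296 ≈ 0.027.

0.027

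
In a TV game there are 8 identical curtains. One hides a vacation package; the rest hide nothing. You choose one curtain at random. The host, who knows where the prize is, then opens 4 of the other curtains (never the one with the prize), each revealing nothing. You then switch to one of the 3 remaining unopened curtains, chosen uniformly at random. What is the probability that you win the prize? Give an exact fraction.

Your original curtain holds the prize with probability 1/8, so the other 7 collectively hold it with probability 7/8.
The host can always find 4 empty curtains to open, so the reveals don't change that 7/8; it is now spread over the 3 remaining unopened curtains.
P(win by switching) = (7/8) · (1/3) = 7/24.

7/24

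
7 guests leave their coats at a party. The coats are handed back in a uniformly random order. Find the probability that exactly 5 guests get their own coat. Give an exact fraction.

Choose which 5 of the 7 are fixed: C(7,5) = 21 ways.
The remaining 2 must have no fixed point: D(2) = 1.
P = 21·1/5040 = 1/240.

1/240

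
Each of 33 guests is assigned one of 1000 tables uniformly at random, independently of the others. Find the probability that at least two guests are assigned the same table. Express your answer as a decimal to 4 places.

It's easier to compute the probability that all 33 are distinct.
P(all distinct) = 1000/1000 · 999/1000 · ··· · 968/1000 ≈ 0.5864.
So the probability of at least one match is 1 − 0.5864 = 0.4136.

0.4136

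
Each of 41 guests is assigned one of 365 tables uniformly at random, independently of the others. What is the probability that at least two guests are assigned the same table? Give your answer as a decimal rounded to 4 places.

0.9032

It's easier to compute the probability that all 41 are distinct.
P(all distinct) = 365/365 · 364/365 · ··· · 325/365 ≈ 0.0968.
So the probability of at least one match is 1 − 0.0968 = 0.9032.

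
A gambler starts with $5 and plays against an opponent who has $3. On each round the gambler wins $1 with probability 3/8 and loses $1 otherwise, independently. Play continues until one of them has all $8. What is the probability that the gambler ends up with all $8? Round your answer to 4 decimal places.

Let r = q/p = (5/8)/(3/8) = 5/3. The recurrence P(i) = p·P(i+1) + q·P(i−1) with P(0)=0, P(8)=1 gives P(i) = (1 − r^i)/(1 − r^8).
P(5) = (1 − (5/3)^5) / (1 − (5/3)^8) = 38907/192032 ≈ 0.2026.

0.2026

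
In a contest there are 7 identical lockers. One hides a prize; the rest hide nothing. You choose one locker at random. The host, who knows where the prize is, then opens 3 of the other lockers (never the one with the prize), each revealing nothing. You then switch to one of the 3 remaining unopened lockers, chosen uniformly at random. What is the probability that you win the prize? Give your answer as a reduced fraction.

2/7

Your original locker holds the prize with probability 1/7, so the other 6 collectively hold it with probability 6/7.
The host can always find 3 empty lockers to open, so the reveals don't change that 6/7; it is now spread over the 3 remaining unopened lockers.
P(win by switching) = (6/7) · (1/3) = 2/7.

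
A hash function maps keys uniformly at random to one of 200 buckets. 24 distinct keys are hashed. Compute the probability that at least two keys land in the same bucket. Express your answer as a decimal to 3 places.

It's easier to compute the probability that all 24 are distinct.
P(all distinct) = 200/200 · 199/200 · ··· · 177/200 ≈ 0.238.
So the probability of at least one match is 1 − 0.238 = 0.762.

0.762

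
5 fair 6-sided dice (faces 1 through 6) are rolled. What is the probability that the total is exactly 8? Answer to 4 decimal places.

0.0045

There are 6^5 = 7776 equally likely outcomes.
The number of ordered 5-tuples from {1,…,6} summing to 8 is 35.
P(sum = 8) = 35/7776 ≈ 0.0045.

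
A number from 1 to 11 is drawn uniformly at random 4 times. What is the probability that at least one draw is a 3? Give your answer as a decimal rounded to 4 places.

P(no draw is a 3) = (10/11)^4 ≈ 0.6830.
P(at least one) = 1 − 0.6830 = 0.3170.

0.3170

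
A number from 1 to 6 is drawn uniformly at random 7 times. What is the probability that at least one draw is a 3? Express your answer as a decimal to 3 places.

P(no draw is a 3) = (5/6)^7 ≈ 0.279.
P(at least one) = 1 − 0.279 = 0.721.

0.721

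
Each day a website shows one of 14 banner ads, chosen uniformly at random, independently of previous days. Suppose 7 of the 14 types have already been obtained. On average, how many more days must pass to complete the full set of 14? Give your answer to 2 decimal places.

36.30

Starting from 7 distinct types, each trial gives a new one with probability (14−i)/14 when i types are held, so the wait for the next new type is 14/(14−i).
E = 14/7 + 14/6 + 14/5 + 14/4 + 14/3 + 14/2 + 14/1 = 363/10 ≈ 36.30.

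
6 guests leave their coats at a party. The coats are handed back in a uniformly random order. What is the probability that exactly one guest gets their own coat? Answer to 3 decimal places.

Choose which one is fixed: C(6,1) = 6 ways.
The remaining 5 must have no fixed point: D(5) = 44.
P = 6·44/720 = 11/30 ≈ 0.367.

0.367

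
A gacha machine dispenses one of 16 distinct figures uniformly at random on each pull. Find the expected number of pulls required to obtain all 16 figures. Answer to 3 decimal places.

After i distinct types are collected, each trial gives a new one with probability (16−i)/16, so the expected wait for the next new type is 16/(16−i).
E = 16/16 + 16/15 + 16/14 + 16/13 + 16/12 + 16/11 + 16/10 + 16/9 + 16/8 + 16/7 + 16/6 + 16/5 + 16/4 + 16/3 + 16/2 + 16/1 = 2436559/45045 ≈ 54.092.

54.092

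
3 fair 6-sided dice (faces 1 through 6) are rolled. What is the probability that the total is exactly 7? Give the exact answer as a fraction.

5/72

There are 6^3 = 216 equally likely outcomes.
The number of ordered 3-tuples from {1,…,6} summing to 7 is 15.
P(sum = 7) = 15/216 = 5/72.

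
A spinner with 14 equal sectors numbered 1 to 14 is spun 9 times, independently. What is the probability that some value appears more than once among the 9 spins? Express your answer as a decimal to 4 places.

P(all 9 different) = 14/14 · 13/14 · ··· · 6/14 ≈ 0.0352.
P(at least two equal) = 1 − 0.0352 = 0.9648.

0.9648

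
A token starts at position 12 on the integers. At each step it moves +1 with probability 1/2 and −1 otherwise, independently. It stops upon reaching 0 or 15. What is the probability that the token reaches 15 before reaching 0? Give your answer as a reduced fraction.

4/5

With a fair step, P(i) = ½P(i−1) + ½P(i+1) with P(0)=0, P(15)=1 has the linear solution P(i) = i/15.
P(12) = 12/15 = 4/5.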